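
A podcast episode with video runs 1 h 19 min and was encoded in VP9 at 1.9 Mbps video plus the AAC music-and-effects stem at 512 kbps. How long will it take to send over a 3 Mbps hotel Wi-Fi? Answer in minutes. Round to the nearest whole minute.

64 minutes

1 h 19 min = 79 min = 4740 s
Audio: 512 kbps = 0.512 Mbps.
Total bitrate: 2.412 Mbps.
File: 2.412 Mbps × 4740 s = 11432.9 Mb.
At 3 Mbps: 11432.9 / 3 = 3811.0 s ≈ 63.5 minutes.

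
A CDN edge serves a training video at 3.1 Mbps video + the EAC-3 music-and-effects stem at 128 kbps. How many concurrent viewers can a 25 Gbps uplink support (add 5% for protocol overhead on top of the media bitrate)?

7375

Audio: 128 kbps = 0.128 Mbps.
Per-viewer media rate: 3.228 Mbps.
On the wire with 5% overhead: 3.389 Mbps.
25 Gbps = 25,000 Mbps; 25,000 / 3.389 = 7375.94 → 7375 viewers.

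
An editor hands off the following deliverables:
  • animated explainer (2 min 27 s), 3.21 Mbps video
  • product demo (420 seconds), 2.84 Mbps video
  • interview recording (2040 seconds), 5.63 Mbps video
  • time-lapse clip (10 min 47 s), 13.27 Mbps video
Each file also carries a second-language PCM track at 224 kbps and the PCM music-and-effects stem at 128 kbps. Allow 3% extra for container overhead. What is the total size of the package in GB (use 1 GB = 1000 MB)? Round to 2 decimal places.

Audio total: 224 + 128 = 352 kbps = 0.352 Mbps.
animated explainer: 3.562 Mbps × 147 s × 1.03 = 539.3 Mb
product demo: 3.192 Mbps × 420 s × 1.03 = 1380.9 Mb
interview recording: 5.982 Mbps × 2040 s × 1.03 = 12569.4 Mb
time-lapse clip: 13.622 Mbps × 647 s × 1.03 = 9077.8 Mb
Total: 23567.4 Mb = 2945.9 MB.
= 2.946 GB.

2.95 GB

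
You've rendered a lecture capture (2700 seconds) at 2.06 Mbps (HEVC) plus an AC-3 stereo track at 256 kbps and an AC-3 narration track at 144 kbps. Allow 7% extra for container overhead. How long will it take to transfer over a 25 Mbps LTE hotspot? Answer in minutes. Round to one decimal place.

4.7 minutes

Audio total: 256 + 144 = 400 kbps = 0.400 Mbps.
Total bitrate: 2.460 Mbps.
File: 2.460 Mbps × 2700 s = 6642.0 Mb.
With 7% container overhead: ×1.07. → 7106.9 Mb.
At 25 Mbps: 7106.9 / 25 = 284.3 s ≈ 4.74 minutes.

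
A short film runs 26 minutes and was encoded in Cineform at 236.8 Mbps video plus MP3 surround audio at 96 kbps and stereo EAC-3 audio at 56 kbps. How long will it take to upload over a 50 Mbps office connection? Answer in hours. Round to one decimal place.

2.1 hours

26 min = 1560 s
Audio total: 96 + 56 = 152 kbps = 0.152 Mbps.
Total bitrate: 236.952 Mbps.
File: 236.952 Mbps × 1560 s = 369645.1 Mb.
At 50 Mbps: 369645.1 / 50 = 7392.9 s ≈ 2.05 hours.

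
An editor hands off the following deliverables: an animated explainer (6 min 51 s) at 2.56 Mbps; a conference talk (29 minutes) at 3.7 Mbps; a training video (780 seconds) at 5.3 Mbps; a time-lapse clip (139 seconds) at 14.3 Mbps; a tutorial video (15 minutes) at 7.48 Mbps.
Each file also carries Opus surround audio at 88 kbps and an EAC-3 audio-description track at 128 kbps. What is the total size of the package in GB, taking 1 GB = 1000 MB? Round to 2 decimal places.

2.65 GB

Audio total: 88 + 128 = 216 kbps = 0.216 Mbps.
animated explainer: 2.776 Mbps × 411 s = 1140.9 Mb
conference talk: 3.916 Mbps × 1740 s = 6813.8 Mb
training video: 5.516 Mbps × 780 s = 4302.5 Mb
time-lapse clip: 14.516 Mbps × 139 s = 2017.7 Mb
tutorial video: 7.696 Mbps × 900 s = 6926.4 Mb
Total: 21201.4 Mb = 2650.2 MB.
= 2.650 GB.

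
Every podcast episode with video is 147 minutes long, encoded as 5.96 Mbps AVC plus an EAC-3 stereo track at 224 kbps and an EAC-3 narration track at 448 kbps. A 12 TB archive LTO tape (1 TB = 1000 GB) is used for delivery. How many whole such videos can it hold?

147 min = 8820 s
Audio total: 224 + 448 = 672 kbps = 0.672 Mbps.
Total bitrate: 6.632 Mbps.
Per item: 6.632 Mbps × 8820 s = 58,494 Mb = 7,312 MB.
Capacity: 12 TB = 96,000,000 Mb; 1641.19 items → 1641 complete.

1641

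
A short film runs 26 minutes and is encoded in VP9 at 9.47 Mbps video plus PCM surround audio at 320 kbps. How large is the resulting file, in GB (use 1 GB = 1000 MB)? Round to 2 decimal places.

1.91 GB

26 min = 1560 s
Audio: 320 kbps = 0.320 Mbps.
Total bitrate: 9.47 + 0.320 = 9.790 Mbps.
Stream data: 9.790 Mbps × 1560 s = 15272.4 Mb.
15,272 Mb ÷ 8 = 1,909 MB → 1.909 GB.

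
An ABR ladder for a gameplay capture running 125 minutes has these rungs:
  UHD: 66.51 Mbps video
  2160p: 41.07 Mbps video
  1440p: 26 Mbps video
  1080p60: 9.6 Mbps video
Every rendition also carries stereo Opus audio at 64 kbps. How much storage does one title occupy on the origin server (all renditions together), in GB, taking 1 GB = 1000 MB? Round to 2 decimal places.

125 min = 7500 s
Audio: 64 kbps = 0.064 Mbps.
Sum of rendition bitrates: (66.51+0.064) + (41.07+0.064) + (26+0.064) + (9.6+0.064) = 143.436 Mbps.
× 7500 s = 1,075,770 Mb = 134,471 MB = 134.5 GB.

134.47 GB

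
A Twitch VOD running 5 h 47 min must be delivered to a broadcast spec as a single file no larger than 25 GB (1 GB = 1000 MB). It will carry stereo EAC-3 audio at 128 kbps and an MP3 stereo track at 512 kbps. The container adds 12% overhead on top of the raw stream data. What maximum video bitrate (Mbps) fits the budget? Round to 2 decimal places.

7.94 Mbps

Budget: 25 GB = 200000.0 Mb.
Stream payload after overhead: 200000.0 / 1.12 = 178571.4 Mb.
5 h 47 min = 347 min = 20820 s
Total bitrate budget: 178571.4 Mb / 20820 s = 8.577 Mbps.
Audio total: 128 + 512 = 640 kbps = 0.640 Mbps.
Video: 8.577 − 0.640 = 7.937 Mbps.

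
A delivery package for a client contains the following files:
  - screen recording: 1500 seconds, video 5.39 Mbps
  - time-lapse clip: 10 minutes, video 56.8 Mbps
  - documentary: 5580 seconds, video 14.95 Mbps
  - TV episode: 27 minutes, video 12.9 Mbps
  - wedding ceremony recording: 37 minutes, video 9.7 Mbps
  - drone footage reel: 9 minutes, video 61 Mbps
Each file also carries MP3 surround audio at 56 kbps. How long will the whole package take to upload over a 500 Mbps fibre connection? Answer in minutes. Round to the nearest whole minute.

Audio: 56 kbps = 0.056 Mbps.
screen recording: 5.446 Mbps × 1500 s = 8169.0 Mb
time-lapse clip: 56.856 Mbps × 600 s = 34113.6 Mb
documentary: 15.006 Mbps × 5580 s = 83733.5 Mb
TV episode: 12.956 Mbps × 1620 s = 20988.7 Mb
wedding ceremony recording: 9.756 Mbps × 2220 s = 21658.3 Mb
drone footage reel: 61.056 Mbps × 540 s = 32970.2 Mb
Total: 201633.4 Mb = 25204.2 MB.
At 500 Mbps: 201633.4 / 500 = 403 s ≈ 6.72 minutes.

7 minutes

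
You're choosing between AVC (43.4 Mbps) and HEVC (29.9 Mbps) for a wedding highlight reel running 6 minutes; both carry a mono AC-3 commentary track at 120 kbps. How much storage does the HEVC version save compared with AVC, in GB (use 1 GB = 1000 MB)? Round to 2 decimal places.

0.61 GB

6 min = 360 s
Audio: 120 kbps = 0.120 Mbps.
AVC: 43.520 Mbps × 360 s = 15667.2 Mb = 1.958 GB.
HEVC: 30.020 Mbps × 360 s = 10807.2 Mb = 1.351 GB.
Saving: 1.958 − 1.351 = 0.608 GB.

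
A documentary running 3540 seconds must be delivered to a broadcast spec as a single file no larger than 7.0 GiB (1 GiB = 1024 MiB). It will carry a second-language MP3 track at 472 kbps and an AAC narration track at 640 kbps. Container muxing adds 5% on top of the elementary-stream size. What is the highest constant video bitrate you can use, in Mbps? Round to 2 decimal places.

Budget: 7.0 GiB = 60129.5 Mb.
Stream payload after overhead: 60129.5 / 1.05 = 57266.2 Mb.
Total bitrate budget: 57266.2 Mb / 3540 s = 16.177 Mbps.
Audio total: 472 + 640 = 1112 kbps = 1.112 Mbps.
Video: 16.177 − 1.112 = 15.065 Mbps.

15.06 Mbps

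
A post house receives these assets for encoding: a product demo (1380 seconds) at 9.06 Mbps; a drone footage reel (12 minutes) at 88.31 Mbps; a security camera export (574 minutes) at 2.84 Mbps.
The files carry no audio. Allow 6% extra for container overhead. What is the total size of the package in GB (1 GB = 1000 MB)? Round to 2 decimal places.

23.04 GB

product demo: 9.060 Mbps × 1380 s × 1.06 = 13253.0 Mb
drone footage reel: 88.310 Mbps × 720 s × 1.06 = 67398.2 Mb
security camera export: 2.840 Mbps × 34440 s × 1.06 = 103678.2 Mb
Total: 184329.3 Mb = 23041.2 MB.
= 23.04 GB.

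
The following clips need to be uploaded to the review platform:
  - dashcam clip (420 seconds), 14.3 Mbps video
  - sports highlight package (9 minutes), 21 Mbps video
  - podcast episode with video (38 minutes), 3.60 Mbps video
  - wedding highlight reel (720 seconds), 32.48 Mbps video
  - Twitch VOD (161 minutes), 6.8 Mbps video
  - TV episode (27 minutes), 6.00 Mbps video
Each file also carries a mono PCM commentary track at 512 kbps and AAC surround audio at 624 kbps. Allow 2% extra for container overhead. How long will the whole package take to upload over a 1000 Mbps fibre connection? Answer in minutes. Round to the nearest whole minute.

Audio total: 512 + 624 = 1136 kbps = 1.136 Mbps.
dashcam clip: 15.436 Mbps × 420 s × 1.02 = 6612.8 Mb
sports highlight package: 22.136 Mbps × 540 s × 1.02 = 12192.5 Mb
podcast episode with video: 4.736 Mbps × 2280 s × 1.02 = 11014.0 Mb
wedding highlight reel: 33.616 Mbps × 720 s × 1.02 = 24687.6 Mb
Twitch VOD: 7.936 Mbps × 9660 s × 1.02 = 78195.0 Mb
TV episode: 7.136 Mbps × 1620 s × 1.02 = 11791.5 Mb
Total: 144493.4 Mb = 18061.7 MB.
At 1000 Mbps: 144493.4 / 1000 = 144 s ≈ 2.41 minutes.

2 minutes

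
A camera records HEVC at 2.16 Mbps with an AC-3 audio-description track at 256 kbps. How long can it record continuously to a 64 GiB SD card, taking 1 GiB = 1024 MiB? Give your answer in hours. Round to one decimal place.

Audio: 256 kbps = 0.256 Mbps.
Total bitrate: 2.16 + 0.256 = 2.416 Mbps.
Capacity: 64 GiB = 549,756 Mb.
Recording time: 549,756 / 2.416 = 227,548 s ≈ 63.2 hours.

63.2 hours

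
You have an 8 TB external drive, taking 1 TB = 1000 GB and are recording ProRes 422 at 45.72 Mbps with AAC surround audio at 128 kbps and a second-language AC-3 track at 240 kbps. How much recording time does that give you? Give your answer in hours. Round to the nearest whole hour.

Audio total: 128 + 240 = 368 kbps = 0.368 Mbps.
Total bitrate: 45.72 + 0.368 = 46.088 Mbps.
Capacity: 8 TB = 64,000,000 Mb.
Recording time: 64,000,000 / 46.088 = 1,388,648 s ≈ 386 hours.

386 hours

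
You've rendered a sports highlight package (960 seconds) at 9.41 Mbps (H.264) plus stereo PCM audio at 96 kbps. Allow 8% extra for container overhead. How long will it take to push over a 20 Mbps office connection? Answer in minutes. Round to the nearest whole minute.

8 minutes

Audio: 96 kbps = 0.096 Mbps.
Total bitrate: 9.506 Mbps.
File: 9.506 Mbps × 960 s = 9125.8 Mb.
With 8% container overhead: ×1.08. → 9855.8 Mb.
At 20 Mbps: 9855.8 / 20 = 492.8 s ≈ 8.21 minutes.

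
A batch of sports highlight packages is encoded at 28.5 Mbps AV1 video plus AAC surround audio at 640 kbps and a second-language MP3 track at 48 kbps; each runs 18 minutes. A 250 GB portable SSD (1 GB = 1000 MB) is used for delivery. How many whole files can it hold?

63

18 min = 1080 s
Audio total: 640 + 48 = 688 kbps = 0.688 Mbps.
Total bitrate: 29.188 Mbps.
Per item: 29.188 Mbps × 1080 s = 31,523 Mb = 3,940 MB.
Capacity: 250 GB = 2,000,000 Mb; 63.45 items → 63 complete.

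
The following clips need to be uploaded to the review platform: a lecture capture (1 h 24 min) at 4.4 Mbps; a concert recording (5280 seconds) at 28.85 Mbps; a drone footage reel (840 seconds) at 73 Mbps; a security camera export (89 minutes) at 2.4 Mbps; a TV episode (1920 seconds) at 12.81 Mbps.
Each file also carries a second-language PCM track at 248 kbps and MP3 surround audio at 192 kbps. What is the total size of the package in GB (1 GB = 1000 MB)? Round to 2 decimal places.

35.17 GB

Audio total: 248 + 192 = 440 kbps = 0.440 Mbps.
lecture capture: 4.840 Mbps × 5040 s = 24393.6 Mb
concert recording: 29.290 Mbps × 5280 s = 154651.2 Mb
drone footage reel: 73.440 Mbps × 840 s = 61689.6 Mb
security camera export: 2.840 Mbps × 5340 s = 15165.6 Mb
TV episode: 13.250 Mbps × 1920 s = 25440.0 Mb
Total: 281340.0 Mb = 35167.5 MB.
= 35.17 GB.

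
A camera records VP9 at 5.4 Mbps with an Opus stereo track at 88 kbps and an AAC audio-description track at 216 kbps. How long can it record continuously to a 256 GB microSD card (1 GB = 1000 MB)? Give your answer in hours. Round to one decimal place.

99.7 hours

Audio total: 88 + 216 = 304 kbps = 0.304 Mbps.
Total bitrate: 5.4 + 0.304 = 5.704 Mbps.
Capacity: 256 GB = 2,048,000 Mb.
Recording time: 2,048,000 / 5.704 = 359,046 s ≈ 99.7 hours.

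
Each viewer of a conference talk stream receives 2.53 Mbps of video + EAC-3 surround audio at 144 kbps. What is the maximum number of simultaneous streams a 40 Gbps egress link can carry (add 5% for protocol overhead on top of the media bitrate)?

14246

Audio: 144 kbps = 0.144 Mbps.
Per-viewer media rate: 2.674 Mbps.
On the wire with 5% overhead: 2.808 Mbps.
40 Gbps = 40,000 Mbps; 40,000 / 2.808 = 14246.54 → 14246 viewers.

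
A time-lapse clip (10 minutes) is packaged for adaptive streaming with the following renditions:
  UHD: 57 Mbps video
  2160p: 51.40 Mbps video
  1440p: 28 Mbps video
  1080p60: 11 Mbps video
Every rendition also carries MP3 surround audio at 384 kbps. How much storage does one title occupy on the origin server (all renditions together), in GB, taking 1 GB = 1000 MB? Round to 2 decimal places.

10 min = 600 s
Audio: 384 kbps = 0.384 Mbps.
Sum of rendition bitrates: (57+0.384) + (51.40+0.384) + (28+0.384) + (11+0.384) = 148.936 Mbps.
× 600 s = 89,362 Mb = 11,170 MB = 11.17 GB.

11.17 GB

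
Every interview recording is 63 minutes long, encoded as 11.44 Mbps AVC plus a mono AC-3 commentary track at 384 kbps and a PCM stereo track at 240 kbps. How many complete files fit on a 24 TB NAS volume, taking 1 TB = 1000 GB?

4210

63 min = 3780 s
Audio total: 384 + 240 = 624 kbps = 0.624 Mbps.
Total bitrate: 12.064 Mbps.
Per item: 12.064 Mbps × 3780 s = 45,602 Mb = 5,700 MB.
Capacity: 24 TB = 192,000,000 Mb; 4210.35 items → 4210 complete.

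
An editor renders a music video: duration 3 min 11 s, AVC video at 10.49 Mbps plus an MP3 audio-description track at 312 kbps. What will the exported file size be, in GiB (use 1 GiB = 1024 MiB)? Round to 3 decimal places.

3 min 11 s = 191 s
Audio: 312 kbps = 0.312 Mbps.
Total bitrate: 10.49 + 0.312 = 10.802 Mbps.
Stream data: 10.802 Mbps × 191 s = 2063.2 Mb.
2,063 Mb = 257,897,750 bytes ÷ 1,073,741,824 = 0.2402 GiB.

0.240 GiB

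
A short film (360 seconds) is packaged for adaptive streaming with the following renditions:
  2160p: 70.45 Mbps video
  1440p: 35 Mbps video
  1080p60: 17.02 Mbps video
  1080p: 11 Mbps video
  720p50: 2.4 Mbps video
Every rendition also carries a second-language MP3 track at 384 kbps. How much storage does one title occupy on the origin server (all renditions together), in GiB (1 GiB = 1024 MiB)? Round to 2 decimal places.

Audio: 384 kbps = 0.384 Mbps.
Sum of rendition bitrates: (70.45+0.384) + (35+0.384) + (17.02+0.384) + (11+0.384) + (2.4+0.384) = 137.790 Mbps.
× 360 s = 49,604 Mb = 6,201 MB = 5.775 GiB.

5.77 GiB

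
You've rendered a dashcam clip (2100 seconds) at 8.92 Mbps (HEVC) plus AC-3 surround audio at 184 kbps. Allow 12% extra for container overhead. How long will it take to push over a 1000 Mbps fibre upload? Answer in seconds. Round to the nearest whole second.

21 seconds

Audio: 184 kbps = 0.184 Mbps.
Total bitrate: 9.104 Mbps.
File: 9.104 Mbps × 2100 s = 19118.4 Mb.
With 12% container overhead: ×1.12. → 21412.6 Mb.
At 1000 Mbps: 21412.6 / 1000 = 21.4 s ≈ 21.4 seconds.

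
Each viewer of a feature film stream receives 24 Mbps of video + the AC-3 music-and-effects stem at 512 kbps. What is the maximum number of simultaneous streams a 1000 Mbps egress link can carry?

40

Audio: 512 kbps = 0.512 Mbps.
Per-viewer media rate: 24.512 Mbps.
1000 Mbps = 1,000 Mbps; 1,000 / 24.512 = 40.80 → 40 viewers.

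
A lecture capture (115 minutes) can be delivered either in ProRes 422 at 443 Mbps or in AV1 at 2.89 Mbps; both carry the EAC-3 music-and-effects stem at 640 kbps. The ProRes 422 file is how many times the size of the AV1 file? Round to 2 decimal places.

115 min = 6900 s
Audio: 640 kbps = 0.640 Mbps.
ProRes 422: 443.640 Mbps × 6900 s = 3061116.0 Mb = 356.361 GiB.
AV1: 3.530 Mbps × 6900 s = 24357.0 Mb = 2.836 GiB.
Ratio: 356.361 / 2.836 = 125.677.

125.68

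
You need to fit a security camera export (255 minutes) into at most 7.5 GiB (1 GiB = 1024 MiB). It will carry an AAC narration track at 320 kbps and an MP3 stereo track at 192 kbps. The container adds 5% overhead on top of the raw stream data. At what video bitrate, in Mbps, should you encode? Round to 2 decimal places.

Budget: 7.5 GiB = 64424.5 Mb.
Stream payload after overhead: 64424.5 / 1.05 = 61356.7 Mb.
255 min = 15300 s
Total bitrate budget: 61356.7 Mb / 15300 s = 4.010 Mbps.
Audio total: 320 + 192 = 512 kbps = 0.512 Mbps.
Video: 4.010 − 0.512 = 3.498 Mbps.

3.50 Mbps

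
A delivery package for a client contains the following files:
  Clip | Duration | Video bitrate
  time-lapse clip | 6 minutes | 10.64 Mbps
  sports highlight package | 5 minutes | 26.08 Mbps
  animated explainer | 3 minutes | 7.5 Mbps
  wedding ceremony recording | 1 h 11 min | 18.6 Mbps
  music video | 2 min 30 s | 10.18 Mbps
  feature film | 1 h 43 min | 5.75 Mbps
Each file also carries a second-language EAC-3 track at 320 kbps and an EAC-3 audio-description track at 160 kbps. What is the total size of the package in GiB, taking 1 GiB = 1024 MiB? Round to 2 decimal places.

15.69 GiB

Audio total: 320 + 160 = 480 kbps = 0.480 Mbps.
time-lapse clip: 11.120 Mbps × 360 s = 4003.2 Mb
sports highlight package: 26.560 Mbps × 300 s = 7968.0 Mb
animated explainer: 7.980 Mbps × 180 s = 1436.4 Mb
wedding ceremony recording: 19.080 Mbps × 4260 s = 81280.8 Mb
music video: 10.660 Mbps × 150 s = 1599.0 Mb
feature film: 6.230 Mbps × 6180 s = 38501.4 Mb
Total: 134788.8 Mb = 16848.6 MB.
= 15.69 GiB.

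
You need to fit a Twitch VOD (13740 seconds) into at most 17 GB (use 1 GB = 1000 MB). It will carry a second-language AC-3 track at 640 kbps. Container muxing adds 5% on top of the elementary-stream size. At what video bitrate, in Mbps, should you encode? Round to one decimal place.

Budget: 17 GB = 136000.0 Mb.
Stream payload after overhead: 136000.0 / 1.05 = 129523.8 Mb.
Total bitrate budget: 129523.8 Mb / 13740 s = 9.427 Mbps.
Audio: 640 kbps = 0.640 Mbps.
Video: 9.427 − 0.640 = 8.787 Mbps.

8.8 Mbps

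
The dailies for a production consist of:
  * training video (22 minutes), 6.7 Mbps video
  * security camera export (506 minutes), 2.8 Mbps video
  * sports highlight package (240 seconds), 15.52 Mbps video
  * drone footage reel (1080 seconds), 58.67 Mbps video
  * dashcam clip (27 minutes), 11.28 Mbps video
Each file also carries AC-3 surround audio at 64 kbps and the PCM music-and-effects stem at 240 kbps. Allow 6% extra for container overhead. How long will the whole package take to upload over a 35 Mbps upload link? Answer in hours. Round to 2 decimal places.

1.60 hours

Audio total: 64 + 240 = 304 kbps = 0.304 Mbps.
training video: 7.004 Mbps × 1320 s × 1.06 = 9800.0 Mb
security camera export: 3.104 Mbps × 30360 s × 1.06 = 99891.7 Mb
sports highlight package: 15.824 Mbps × 240 s × 1.06 = 4025.6 Mb
drone footage reel: 58.974 Mbps × 1080 s × 1.06 = 67513.4 Mb
dashcam clip: 11.584 Mbps × 1620 s × 1.06 = 19892.0 Mb
Total: 201122.8 Mb = 25140.3 MB.
At 35 Mbps: 201122.8 / 35 = 5746 s ≈ 1.6 hours.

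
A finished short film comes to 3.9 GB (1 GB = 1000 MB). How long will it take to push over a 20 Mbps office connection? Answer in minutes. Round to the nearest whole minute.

26 minutes

File: 3.9 GB = 31200.0 Mb.
At 20 Mbps: 31200.0 / 20 = 1560.0 s ≈ 26 minutes.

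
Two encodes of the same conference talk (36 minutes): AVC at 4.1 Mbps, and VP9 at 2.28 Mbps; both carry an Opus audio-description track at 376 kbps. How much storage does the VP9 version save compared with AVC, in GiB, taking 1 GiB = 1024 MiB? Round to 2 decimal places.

36 min = 2160 s
Audio: 376 kbps = 0.376 Mbps.
AVC: 4.476 Mbps × 2160 s = 9668.2 Mb = 1.126 GiB.
VP9: 2.656 Mbps × 2160 s = 5737.0 Mb = 0.668 GiB.
Saving: 1.126 − 0.668 = 0.458 GiB.

0.46 GiB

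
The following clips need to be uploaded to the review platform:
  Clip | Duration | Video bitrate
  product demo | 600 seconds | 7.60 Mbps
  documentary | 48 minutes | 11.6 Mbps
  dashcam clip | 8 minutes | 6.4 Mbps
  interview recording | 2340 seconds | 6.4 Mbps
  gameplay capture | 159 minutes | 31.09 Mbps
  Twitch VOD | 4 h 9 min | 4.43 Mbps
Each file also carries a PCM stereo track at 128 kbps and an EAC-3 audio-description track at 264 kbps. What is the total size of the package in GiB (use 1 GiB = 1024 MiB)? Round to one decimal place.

Audio total: 128 + 264 = 392 kbps = 0.392 Mbps.
product demo: 7.992 Mbps × 600 s = 4795.2 Mb
documentary: 11.992 Mbps × 2880 s = 34537.0 Mb
dashcam clip: 6.792 Mbps × 480 s = 3260.2 Mb
interview recording: 6.792 Mbps × 2340 s = 15893.3 Mb
gameplay capture: 31.482 Mbps × 9540 s = 300338.3 Mb
Twitch VOD: 4.822 Mbps × 14940 s = 72040.7 Mb
Total: 430864.6 Mb = 53858.1 MB.
= 50.16 GiB.

50.2 GiB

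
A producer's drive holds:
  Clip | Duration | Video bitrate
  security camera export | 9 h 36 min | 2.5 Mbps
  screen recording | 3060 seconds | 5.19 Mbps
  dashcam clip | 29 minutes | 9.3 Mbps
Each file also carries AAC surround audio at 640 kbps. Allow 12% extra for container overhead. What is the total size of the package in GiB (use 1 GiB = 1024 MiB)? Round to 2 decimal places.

18.73 GiB

Audio: 640 kbps = 0.640 Mbps.
security camera export: 3.140 Mbps × 34560 s × 1.12 = 121540.6 Mb
screen recording: 5.830 Mbps × 3060 s × 1.12 = 19980.6 Mb
dashcam clip: 9.940 Mbps × 1740 s × 1.12 = 19371.1 Mb
Total: 160892.3 Mb = 20111.5 MB.
= 18.73 GiB.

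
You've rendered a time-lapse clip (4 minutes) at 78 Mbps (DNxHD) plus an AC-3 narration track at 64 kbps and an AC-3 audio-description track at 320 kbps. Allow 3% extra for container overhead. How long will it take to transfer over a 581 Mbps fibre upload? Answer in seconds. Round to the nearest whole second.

33 seconds

4 min = 240 s
Audio total: 64 + 320 = 384 kbps = 0.384 Mbps.
Total bitrate: 78.384 Mbps.
File: 78.384 Mbps × 240 s = 18812.2 Mb.
With 3% container overhead: ×1.03. → 19376.5 Mb.
At 581 Mbps: 19376.5 / 581 = 33.4 s ≈ 33.4 seconds.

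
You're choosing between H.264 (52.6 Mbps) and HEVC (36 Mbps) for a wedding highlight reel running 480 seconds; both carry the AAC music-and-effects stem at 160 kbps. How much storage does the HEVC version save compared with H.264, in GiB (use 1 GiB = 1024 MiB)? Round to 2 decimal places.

0.93 GiB

Audio: 160 kbps = 0.160 Mbps.
H.264: 52.760 Mbps × 480 s = 25324.8 Mb = 2.948 GiB.
HEVC: 36.160 Mbps × 480 s = 17356.8 Mb = 2.021 GiB.
Saving: 2.948 − 2.021 = 0.928 GiB.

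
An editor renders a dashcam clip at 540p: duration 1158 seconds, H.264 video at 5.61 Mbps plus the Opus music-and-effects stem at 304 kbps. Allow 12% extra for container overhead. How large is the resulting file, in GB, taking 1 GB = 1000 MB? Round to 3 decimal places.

Audio: 304 kbps = 0.304 Mbps.
Total bitrate: 5.61 + 0.304 = 5.914 Mbps.
Stream data: 5.914 Mbps × 1158 s = 6848.4 Mb.
With 12% container overhead: ×1.12.
7,670 Mb ÷ 8 = 958.8 MB → 0.9588 GB.

0.959 GB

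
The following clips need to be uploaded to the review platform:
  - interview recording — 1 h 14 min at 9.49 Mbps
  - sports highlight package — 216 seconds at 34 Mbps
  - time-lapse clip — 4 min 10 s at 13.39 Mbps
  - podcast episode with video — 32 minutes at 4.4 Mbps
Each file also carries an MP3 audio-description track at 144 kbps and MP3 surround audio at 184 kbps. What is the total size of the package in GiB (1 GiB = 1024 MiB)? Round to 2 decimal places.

Audio total: 144 + 184 = 328 kbps = 0.328 Mbps.
interview recording: 9.818 Mbps × 4440 s = 43591.9 Mb
sports highlight package: 34.328 Mbps × 216 s = 7414.8 Mb
time-lapse clip: 13.718 Mbps × 250 s = 3429.5 Mb
podcast episode with video: 4.728 Mbps × 1920 s = 9077.8 Mb
Total: 63514.0 Mb = 7939.3 MB.
= 7.394 GiB.

7.39 GiB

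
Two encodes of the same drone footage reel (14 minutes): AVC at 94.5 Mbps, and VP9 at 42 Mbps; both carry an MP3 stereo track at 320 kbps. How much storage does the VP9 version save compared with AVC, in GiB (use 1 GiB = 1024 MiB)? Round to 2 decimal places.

5.13 GiB

14 min = 840 s
Audio: 320 kbps = 0.320 Mbps.
AVC: 94.820 Mbps × 840 s = 79648.8 Mb = 9.272 GiB.
VP9: 42.320 Mbps × 840 s = 35548.8 Mb = 4.138 GiB.
Saving: 9.272 − 4.138 = 5.134 GiB.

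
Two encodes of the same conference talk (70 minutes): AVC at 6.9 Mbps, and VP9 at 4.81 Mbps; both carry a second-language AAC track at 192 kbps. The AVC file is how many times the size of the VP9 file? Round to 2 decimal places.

1.42

70 min = 4200 s
Audio: 192 kbps = 0.192 Mbps.
AVC: 7.092 Mbps × 4200 s = 29786.4 Mb = 3.468 GiB.
VP9: 5.002 Mbps × 4200 s = 21008.4 Mb = 2.446 GiB.
Ratio: 3.468 / 2.446 = 1.418.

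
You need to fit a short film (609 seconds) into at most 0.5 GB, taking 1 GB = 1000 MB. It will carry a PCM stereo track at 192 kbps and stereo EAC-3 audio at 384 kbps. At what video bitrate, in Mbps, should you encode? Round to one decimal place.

Budget: 0.5 GB = 4000.0 Mb.
Total bitrate budget: 4000.0 Mb / 609 s = 6.568 Mbps.
Audio total: 192 + 384 = 576 kbps = 0.576 Mbps.
Video: 6.568 − 0.576 = 5.992 Mbps.

6.0 Mbps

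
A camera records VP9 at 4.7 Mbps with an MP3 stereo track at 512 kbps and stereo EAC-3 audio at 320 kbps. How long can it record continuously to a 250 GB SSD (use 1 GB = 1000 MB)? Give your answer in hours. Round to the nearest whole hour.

Audio total: 512 + 320 = 832 kbps = 0.832 Mbps.
Total bitrate: 4.7 + 0.832 = 5.532 Mbps.
Capacity: 250 GB = 2,000,000 Mb.
Recording time: 2,000,000 / 5.532 = 361,533 s ≈ 100 hours.

100 hours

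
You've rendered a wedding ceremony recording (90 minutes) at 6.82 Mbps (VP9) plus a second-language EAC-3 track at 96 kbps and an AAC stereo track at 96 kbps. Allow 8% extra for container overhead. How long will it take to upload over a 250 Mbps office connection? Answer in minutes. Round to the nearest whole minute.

90 min = 5400 s
Audio total: 96 + 96 = 192 kbps = 0.192 Mbps.
Total bitrate: 7.012 Mbps.
File: 7.012 Mbps × 5400 s = 37864.8 Mb.
With 8% container overhead: ×1.08. → 40894.0 Mb.
At 250 Mbps: 40894.0 / 250 = 163.6 s ≈ 2.73 minutes.

3 minutes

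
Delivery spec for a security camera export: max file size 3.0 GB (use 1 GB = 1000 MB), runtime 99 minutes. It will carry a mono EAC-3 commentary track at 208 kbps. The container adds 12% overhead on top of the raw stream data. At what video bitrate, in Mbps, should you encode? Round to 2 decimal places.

3.40 Mbps

Budget: 3.0 GB = 24000.0 Mb.
Stream payload after overhead: 24000.0 / 1.12 = 21428.6 Mb.
99 min = 5940 s
Total bitrate budget: 21428.6 Mb / 5940 s = 3.608 Mbps.
Audio: 208 kbps = 0.208 Mbps.
Video: 3.608 − 0.208 = 3.400 Mbps.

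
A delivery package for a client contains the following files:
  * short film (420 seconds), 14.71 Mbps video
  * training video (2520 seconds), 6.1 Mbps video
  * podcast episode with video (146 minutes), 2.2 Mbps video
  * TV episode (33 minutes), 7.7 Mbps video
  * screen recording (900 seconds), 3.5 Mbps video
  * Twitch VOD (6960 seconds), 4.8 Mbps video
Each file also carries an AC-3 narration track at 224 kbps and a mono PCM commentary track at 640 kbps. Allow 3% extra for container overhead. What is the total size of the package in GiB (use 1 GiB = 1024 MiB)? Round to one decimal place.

Audio total: 224 + 640 = 864 kbps = 0.864 Mbps.
short film: 15.574 Mbps × 420 s × 1.03 = 6737.3 Mb
training video: 6.964 Mbps × 2520 s × 1.03 = 18075.8 Mb
podcast episode with video: 3.064 Mbps × 8760 s × 1.03 = 27645.9 Mb
TV episode: 8.564 Mbps × 1980 s × 1.03 = 17465.4 Mb
screen recording: 4.364 Mbps × 900 s × 1.03 = 4045.4 Mb
Twitch VOD: 5.664 Mbps × 6960 s × 1.03 = 40604.1 Mb
Total: 114573.9 Mb = 14321.7 MB.
= 13.34 GiB.

13.3 GiB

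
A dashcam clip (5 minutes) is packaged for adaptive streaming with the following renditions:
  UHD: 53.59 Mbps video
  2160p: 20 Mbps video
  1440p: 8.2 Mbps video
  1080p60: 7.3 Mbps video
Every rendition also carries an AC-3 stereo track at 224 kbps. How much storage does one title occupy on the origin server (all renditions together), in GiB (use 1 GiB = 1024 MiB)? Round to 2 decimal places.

3.14 GiB

5 min = 300 s
Audio: 224 kbps = 0.224 Mbps.
Sum of rendition bitrates: (53.59+0.224) + (20+0.224) + (8.2+0.224) + (7.3+0.224) = 89.986 Mbps.
× 300 s = 26,996 Mb = 3,374 MB = 3.143 GiB.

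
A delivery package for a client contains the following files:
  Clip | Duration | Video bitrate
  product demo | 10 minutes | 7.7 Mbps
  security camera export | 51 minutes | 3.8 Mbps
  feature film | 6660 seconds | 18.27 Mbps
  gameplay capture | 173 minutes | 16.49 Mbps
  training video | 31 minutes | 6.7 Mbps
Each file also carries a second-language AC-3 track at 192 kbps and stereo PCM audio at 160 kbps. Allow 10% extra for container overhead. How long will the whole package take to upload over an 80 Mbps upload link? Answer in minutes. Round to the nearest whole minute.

Audio total: 192 + 160 = 352 kbps = 0.352 Mbps.
product demo: 8.052 Mbps × 600 s × 1.10 = 5314.3 Mb
security camera export: 4.152 Mbps × 3060 s × 1.10 = 13975.6 Mb
feature film: 18.622 Mbps × 6660 s × 1.10 = 136424.8 Mb
gameplay capture: 16.842 Mbps × 10380 s × 1.10 = 192302.0 Mb
training video: 7.052 Mbps × 1860 s × 1.10 = 14428.4 Mb
Total: 362445.1 Mb = 45305.6 MB.
At 80 Mbps: 362445.1 / 80 = 4531 s ≈ 75.5 minutes.

76 minutes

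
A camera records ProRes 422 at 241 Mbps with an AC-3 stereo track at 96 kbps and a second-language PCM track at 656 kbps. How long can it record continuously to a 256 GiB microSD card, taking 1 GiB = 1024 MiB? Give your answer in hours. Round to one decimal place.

Audio total: 96 + 656 = 752 kbps = 0.752 Mbps.
Total bitrate: 241 + 0.752 = 241.752 Mbps.
Capacity: 256 GiB = 2,199,023 Mb.
Recording time: 2,199,023 / 241.752 = 9,096 s ≈ 2.53 hours.

2.5 hours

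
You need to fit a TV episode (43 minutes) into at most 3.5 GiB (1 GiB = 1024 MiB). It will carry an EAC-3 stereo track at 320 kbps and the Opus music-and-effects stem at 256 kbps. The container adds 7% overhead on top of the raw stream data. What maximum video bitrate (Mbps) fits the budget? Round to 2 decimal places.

Budget: 3.5 GiB = 30064.8 Mb.
Stream payload after overhead: 30064.8 / 1.07 = 28097.9 Mb.
43 min = 2580 s
Total bitrate budget: 28097.9 Mb / 2580 s = 10.891 Mbps.
Audio total: 320 + 256 = 576 kbps = 0.576 Mbps.
Video: 10.891 − 0.576 = 10.315 Mbps.

10.31 Mbps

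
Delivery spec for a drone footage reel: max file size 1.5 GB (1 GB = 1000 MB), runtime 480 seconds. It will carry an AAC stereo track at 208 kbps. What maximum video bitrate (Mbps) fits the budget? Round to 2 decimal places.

24.79 Mbps

Budget: 1.5 GB = 12000.0 Mb.
Total bitrate budget: 12000.0 Mb / 480 s = 25.000 Mbps.
Audio: 208 kbps = 0.208 Mbps.
Video: 25.000 − 0.208 = 24.792 Mbps.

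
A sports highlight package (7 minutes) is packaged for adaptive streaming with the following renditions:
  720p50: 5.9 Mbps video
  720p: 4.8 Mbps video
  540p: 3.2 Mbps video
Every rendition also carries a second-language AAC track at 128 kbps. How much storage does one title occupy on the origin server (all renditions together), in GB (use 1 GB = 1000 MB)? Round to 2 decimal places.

0.75 GB

7 min = 420 s
Audio: 128 kbps = 0.128 Mbps.
Sum of rendition bitrates: (5.9+0.128) + (4.8+0.128) + (3.2+0.128) = 14.284 Mbps.
× 420 s = 5,999 Mb = 749.9 MB = 0.7499 GB.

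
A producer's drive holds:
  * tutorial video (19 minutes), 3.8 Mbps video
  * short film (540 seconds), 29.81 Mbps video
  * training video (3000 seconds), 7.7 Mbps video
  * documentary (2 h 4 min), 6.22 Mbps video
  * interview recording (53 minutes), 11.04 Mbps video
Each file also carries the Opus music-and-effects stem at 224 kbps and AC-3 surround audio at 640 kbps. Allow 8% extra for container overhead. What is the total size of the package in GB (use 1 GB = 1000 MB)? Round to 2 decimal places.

Audio total: 224 + 640 = 864 kbps = 0.864 Mbps.
tutorial video: 4.664 Mbps × 1140 s × 1.08 = 5742.3 Mb
short film: 30.674 Mbps × 540 s × 1.08 = 17889.1 Mb
training video: 8.564 Mbps × 3000 s × 1.08 = 27747.4 Mb
documentary: 7.084 Mbps × 7440 s × 1.08 = 56921.4 Mb
interview recording: 11.904 Mbps × 3180 s × 1.08 = 40883.1 Mb
Total: 149183.2 Mb = 18647.9 MB.
= 18.65 GB.

18.65 GB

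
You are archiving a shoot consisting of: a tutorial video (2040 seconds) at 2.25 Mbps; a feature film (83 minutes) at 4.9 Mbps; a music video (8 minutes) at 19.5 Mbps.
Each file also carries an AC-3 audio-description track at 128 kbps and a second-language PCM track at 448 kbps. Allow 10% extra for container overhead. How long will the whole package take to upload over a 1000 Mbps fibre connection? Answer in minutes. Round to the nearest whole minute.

Audio total: 128 + 448 = 576 kbps = 0.576 Mbps.
tutorial video: 2.826 Mbps × 2040 s × 1.10 = 6341.5 Mb
feature film: 5.476 Mbps × 4980 s × 1.10 = 29997.5 Mb
music video: 20.076 Mbps × 480 s × 1.10 = 10600.1 Mb
Total: 46939.2 Mb = 5867.4 MB.
At 1000 Mbps: 46939.2 / 1000 = 47 s ≈ 0.782 minutes.

1 minutes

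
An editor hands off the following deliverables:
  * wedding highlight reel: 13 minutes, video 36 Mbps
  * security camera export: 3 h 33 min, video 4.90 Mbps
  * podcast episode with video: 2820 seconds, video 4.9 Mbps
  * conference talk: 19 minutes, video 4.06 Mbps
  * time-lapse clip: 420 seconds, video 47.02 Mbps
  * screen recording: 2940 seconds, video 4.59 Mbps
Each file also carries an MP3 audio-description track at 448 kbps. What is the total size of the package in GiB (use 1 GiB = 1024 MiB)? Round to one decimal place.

17.7 GiB

Audio: 448 kbps = 0.448 Mbps.
wedding highlight reel: 36.448 Mbps × 780 s = 28429.4 Mb
security camera export: 5.348 Mbps × 12780 s = 68347.4 Mb
podcast episode with video: 5.348 Mbps × 2820 s = 15081.4 Mb
conference talk: 4.508 Mbps × 1140 s = 5139.1 Mb
time-lapse clip: 47.468 Mbps × 420 s = 19936.6 Mb
screen recording: 5.038 Mbps × 2940 s = 14811.7 Mb
Total: 151745.6 Mb = 18968.2 MB.
= 17.67 GiB.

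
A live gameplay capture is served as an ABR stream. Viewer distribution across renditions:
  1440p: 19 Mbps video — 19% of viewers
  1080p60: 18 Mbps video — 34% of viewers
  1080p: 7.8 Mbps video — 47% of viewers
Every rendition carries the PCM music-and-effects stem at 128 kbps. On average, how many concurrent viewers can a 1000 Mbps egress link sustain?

Audio: 128 kbps = 0.128 Mbps.
Average per-viewer bitrate: 0.19×19.128 + 0.34×18.128 + 0.47×7.928 = 13.524 Mbps.
1000 Mbps = 1,000 Mbps; 1,000 / 13.524 = 73.94 → 73.

73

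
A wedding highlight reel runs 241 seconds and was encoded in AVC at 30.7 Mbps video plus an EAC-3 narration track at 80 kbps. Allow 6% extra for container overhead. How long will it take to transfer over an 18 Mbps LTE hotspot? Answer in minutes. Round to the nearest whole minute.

Audio: 80 kbps = 0.080 Mbps.
Total bitrate: 30.780 Mbps.
File: 30.780 Mbps × 241 s = 7418.0 Mb.
With 6% container overhead: ×1.06. → 7863.1 Mb.
At 18 Mbps: 7863.1 / 18 = 436.8 s ≈ 7.28 minutes.

7 minutes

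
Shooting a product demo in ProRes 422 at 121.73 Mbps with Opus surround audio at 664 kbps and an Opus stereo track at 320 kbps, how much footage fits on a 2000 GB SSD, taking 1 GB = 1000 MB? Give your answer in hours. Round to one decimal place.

36.2 hours

Audio total: 664 + 320 = 984 kbps = 0.984 Mbps.
Total bitrate: 121.73 + 0.984 = 122.714 Mbps.
Capacity: 2000 GB = 16,000,000 Mb.
Recording time: 16,000,000 / 122.714 = 130,384 s ≈ 36.2 hours.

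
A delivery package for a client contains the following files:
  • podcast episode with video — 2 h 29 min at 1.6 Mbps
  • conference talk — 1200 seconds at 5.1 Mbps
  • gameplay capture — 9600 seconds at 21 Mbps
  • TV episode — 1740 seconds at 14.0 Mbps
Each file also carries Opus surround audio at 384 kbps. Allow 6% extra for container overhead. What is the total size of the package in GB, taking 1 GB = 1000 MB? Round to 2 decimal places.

Audio: 384 kbps = 0.384 Mbps.
podcast episode with video: 1.984 Mbps × 8940 s × 1.06 = 18801.2 Mb
conference talk: 5.484 Mbps × 1200 s × 1.06 = 6975.6 Mb
gameplay capture: 21.384 Mbps × 9600 s × 1.06 = 217603.6 Mb
TV episode: 14.384 Mbps × 1740 s × 1.06 = 26529.8 Mb
Total: 269910.3 Mb = 33738.8 MB.
= 33.74 GB.

33.74 GB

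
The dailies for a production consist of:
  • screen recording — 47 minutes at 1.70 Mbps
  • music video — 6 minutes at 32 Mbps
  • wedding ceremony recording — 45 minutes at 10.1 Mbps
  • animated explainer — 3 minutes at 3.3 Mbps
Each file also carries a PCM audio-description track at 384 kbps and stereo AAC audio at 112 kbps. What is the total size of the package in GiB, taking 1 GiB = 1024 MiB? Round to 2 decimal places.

5.49 GiB

Audio total: 384 + 112 = 496 kbps = 0.496 Mbps.
screen recording: 2.196 Mbps × 2820 s = 6192.7 Mb
music video: 32.496 Mbps × 360 s = 11698.6 Mb
wedding ceremony recording: 10.596 Mbps × 2700 s = 28609.2 Mb
animated explainer: 3.796 Mbps × 180 s = 683.3 Mb
Total: 47183.8 Mb = 5898.0 MB.
= 5.493 GiB.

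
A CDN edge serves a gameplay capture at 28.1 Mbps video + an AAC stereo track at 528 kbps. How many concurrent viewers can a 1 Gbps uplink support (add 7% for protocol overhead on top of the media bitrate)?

32

Audio: 528 kbps = 0.528 Mbps.
Per-viewer media rate: 28.628 Mbps.
On the wire with 7% overhead: 30.632 Mbps.
1 Gbps = 1,000 Mbps; 1,000 / 30.632 = 32.65 → 32 viewers.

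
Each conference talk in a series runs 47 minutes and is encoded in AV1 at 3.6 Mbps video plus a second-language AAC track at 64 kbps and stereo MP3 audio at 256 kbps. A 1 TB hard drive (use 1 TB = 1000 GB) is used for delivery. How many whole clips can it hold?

47 min = 2820 s
Audio total: 64 + 256 = 320 kbps = 0.320 Mbps.
Total bitrate: 3.920 Mbps.
Per item: 3.920 Mbps × 2820 s = 11,054 Mb = 1,382 MB.
Capacity: 1 TB = 8,000,000 Mb; 723.69 items → 723 complete.

723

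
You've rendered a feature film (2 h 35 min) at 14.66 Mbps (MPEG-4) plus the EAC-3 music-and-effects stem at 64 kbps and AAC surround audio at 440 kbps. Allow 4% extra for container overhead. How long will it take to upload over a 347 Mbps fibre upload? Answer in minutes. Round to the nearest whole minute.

7 minutes

2 h 35 min = 155 min = 9300 s
Audio total: 64 + 440 = 504 kbps = 0.504 Mbps.
Total bitrate: 15.164 Mbps.
File: 15.164 Mbps × 9300 s = 141025.2 Mb.
With 4% container overhead: ×1.04. → 146666.2 Mb.
At 347 Mbps: 146666.2 / 347 = 422.7 s ≈ 7.04 minutes.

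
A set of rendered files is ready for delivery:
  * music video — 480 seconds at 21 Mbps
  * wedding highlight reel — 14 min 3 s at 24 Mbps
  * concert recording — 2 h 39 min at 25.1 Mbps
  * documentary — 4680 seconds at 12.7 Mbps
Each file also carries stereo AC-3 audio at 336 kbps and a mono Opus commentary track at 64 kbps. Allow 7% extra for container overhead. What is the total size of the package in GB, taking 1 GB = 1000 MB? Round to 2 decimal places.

44.86 GB

Audio total: 336 + 64 = 400 kbps = 0.400 Mbps.
music video: 21.400 Mbps × 480 s × 1.07 = 10991.0 Mb
wedding highlight reel: 24.400 Mbps × 843 s × 1.07 = 22009.0 Mb
concert recording: 25.500 Mbps × 9540 s × 1.07 = 260298.9 Mb
documentary: 13.100 Mbps × 4680 s × 1.07 = 65599.6 Mb
Total: 358898.5 Mb = 44862.3 MB.
= 44.86 GB.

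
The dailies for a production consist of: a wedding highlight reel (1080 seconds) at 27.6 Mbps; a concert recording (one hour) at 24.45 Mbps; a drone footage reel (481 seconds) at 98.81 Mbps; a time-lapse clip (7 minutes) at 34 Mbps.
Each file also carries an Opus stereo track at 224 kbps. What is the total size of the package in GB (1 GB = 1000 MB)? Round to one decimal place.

22.6 GB

Audio: 224 kbps = 0.224 Mbps.
wedding highlight reel: 27.824 Mbps × 1080 s = 30049.9 Mb
concert recording: 24.674 Mbps × 3600 s = 88826.4 Mb
drone footage reel: 99.034 Mbps × 481 s = 47635.4 Mb
time-lapse clip: 34.224 Mbps × 420 s = 14374.1 Mb
Total: 180885.8 Mb = 22610.7 MB.
= 22.61 GB.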